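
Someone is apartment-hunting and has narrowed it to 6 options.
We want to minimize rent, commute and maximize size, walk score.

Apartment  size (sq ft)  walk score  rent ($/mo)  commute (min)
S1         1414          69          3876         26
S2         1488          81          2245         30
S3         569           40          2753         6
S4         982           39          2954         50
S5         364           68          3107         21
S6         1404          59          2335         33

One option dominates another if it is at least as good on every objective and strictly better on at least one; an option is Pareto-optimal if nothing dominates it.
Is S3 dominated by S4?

No

S4 vs S3: S4 is worse on walk score (39 vs 40), so it does not dominate S3.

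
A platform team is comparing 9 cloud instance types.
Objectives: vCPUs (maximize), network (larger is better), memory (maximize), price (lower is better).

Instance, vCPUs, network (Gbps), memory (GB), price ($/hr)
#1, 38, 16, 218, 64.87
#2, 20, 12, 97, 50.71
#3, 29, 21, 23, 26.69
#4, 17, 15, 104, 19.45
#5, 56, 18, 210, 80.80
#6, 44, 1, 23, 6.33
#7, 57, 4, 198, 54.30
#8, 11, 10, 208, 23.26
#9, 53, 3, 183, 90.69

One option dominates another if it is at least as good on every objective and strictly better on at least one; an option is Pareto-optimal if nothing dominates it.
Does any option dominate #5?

#1: worse on vCPUs (38 vs 56).
#2: worse on vCPUs (20 vs 56).
#3: worse on vCPUs (29 vs 56).
#4: worse on vCPUs (17 vs 56).
#6: worse on vCPUs (44 vs 56).
#7: worse on network (4 vs 18).
#8: worse on vCPUs (11 vs 56).
#9: worse on vCPUs (53 vs 56).
No option is at least as good as #5 on every objective and strictly better on one.

No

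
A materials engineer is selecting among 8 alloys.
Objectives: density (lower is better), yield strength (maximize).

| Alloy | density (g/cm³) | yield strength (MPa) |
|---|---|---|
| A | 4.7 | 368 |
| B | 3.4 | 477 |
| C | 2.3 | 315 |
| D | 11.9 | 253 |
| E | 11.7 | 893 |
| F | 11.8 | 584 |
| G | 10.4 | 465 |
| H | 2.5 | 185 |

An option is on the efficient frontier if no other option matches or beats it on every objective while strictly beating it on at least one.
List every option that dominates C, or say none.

none

A: worse on density (4.7 vs 2.3).
B: worse on density (3.4 vs 2.3).
D: worse on density (11.9 vs 2.3).
E: worse on density (11.7 vs 2.3).
F: worse on density (11.8 vs 2.3).
G: worse on density (10.4 vs 2.3).
H: worse on density (2.5 vs 2.3).
No option dominates C.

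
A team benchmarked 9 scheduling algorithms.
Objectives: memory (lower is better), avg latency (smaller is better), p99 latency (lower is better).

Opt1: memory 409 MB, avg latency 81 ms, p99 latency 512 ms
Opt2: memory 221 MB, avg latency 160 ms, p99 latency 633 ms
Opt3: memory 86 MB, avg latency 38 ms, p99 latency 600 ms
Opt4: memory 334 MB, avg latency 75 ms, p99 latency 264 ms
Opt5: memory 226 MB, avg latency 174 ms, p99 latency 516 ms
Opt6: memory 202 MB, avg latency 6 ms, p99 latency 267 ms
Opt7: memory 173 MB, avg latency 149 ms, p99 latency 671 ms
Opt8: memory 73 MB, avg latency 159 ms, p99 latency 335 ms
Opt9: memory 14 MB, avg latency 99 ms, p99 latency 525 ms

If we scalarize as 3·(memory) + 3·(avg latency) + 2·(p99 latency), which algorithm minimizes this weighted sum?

Opt1: 3·409 + 3·81 + 2·512 = 2494
Opt2: 3·221 + 3·160 + 2·633 = 2409
Opt3: 3·86 + 3·38 + 2·600 = 1572
Opt4: 3·334 + 3·75 + 2·264 = 1755
Opt5: 3·226 + 3·174 + 2·516 = 2232
Opt6: 3·202 + 3·6 + 2·267 = 1158
Opt7: 3·173 + 3·149 + 2·671 = 2308
Opt8: 3·73 + 3·159 + 2·335 = 1366
Opt9: 3·14 + 3·99 + 2·525 = 1389
Lowest: Opt6 at 1158.

Opt6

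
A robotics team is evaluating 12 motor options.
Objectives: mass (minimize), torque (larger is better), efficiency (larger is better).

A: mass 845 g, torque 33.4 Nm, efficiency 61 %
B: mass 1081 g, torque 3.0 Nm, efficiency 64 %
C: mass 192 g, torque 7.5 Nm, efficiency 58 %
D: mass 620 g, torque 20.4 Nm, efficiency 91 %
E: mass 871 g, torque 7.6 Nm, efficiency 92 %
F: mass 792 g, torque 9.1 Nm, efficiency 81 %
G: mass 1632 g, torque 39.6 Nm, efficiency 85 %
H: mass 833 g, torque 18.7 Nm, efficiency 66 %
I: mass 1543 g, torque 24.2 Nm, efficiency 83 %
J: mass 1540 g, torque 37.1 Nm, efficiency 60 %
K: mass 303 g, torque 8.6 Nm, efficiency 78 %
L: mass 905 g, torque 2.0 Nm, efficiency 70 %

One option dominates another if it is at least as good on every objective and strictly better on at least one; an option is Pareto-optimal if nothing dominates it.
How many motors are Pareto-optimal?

A: not dominated.
B: dominated by D (mass 620≤1081, torque 20.4≥3.0, efficiency 91≥64).
C: not dominated (best mass).
D: not dominated.
E: not dominated (best efficiency).
F: dominated by D (mass 620≤792, torque 20.4≥9.1, efficiency 91≥81).
G: not dominated (best torque).
H: dominated by D (mass 620≤833, torque 20.4≥18.7, efficiency 91≥66).
I: not dominated.
J: not dominated.
K: not dominated.
L: dominated by D (mass 620≤905, torque 20.4≥2.0, efficiency 91≥70).
Pareto-optimal: A, C, D, E, G, I, J, K → 8.

8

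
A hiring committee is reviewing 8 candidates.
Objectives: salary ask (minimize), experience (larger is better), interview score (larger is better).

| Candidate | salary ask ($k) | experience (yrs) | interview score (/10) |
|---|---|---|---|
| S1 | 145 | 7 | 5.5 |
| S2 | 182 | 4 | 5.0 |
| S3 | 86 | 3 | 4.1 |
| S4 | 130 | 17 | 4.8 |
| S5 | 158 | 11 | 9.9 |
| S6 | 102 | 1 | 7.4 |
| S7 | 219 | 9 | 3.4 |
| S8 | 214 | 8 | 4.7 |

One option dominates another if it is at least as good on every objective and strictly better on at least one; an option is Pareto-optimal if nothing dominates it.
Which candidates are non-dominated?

S1: not dominated.
S2: dominated by S1 (salary ask 145≤182, experience 7≥4, interview score 5.5≥5.0).
S3: not dominated (best salary ask).
S4: not dominated (best experience).
S5: not dominated (best interview score).
S6: not dominated.
S7: dominated by S4 (salary ask 130≤219, experience 17≥9, interview score 4.8≥3.4).
S8: dominated by S4 (salary ask 130≤214, experience 17≥8, interview score 4.8≥4.7).

S1, S3, S4, S5, S6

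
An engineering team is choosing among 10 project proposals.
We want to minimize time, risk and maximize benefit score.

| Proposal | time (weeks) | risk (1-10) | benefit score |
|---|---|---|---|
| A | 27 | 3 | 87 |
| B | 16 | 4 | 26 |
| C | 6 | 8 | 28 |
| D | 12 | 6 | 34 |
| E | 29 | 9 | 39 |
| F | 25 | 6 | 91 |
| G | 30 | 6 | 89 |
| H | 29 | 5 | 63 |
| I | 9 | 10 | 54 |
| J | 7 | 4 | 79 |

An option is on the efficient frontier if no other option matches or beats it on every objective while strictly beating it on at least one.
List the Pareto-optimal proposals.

A: not dominated (best risk).
B: dominated by J (time 7≤16, risk 4≤4, benefit score 79≥26).
C: not dominated (best time).
D: dominated by J (time 7≤12, risk 4≤6, benefit score 79≥34).
E: dominated by A (time 27≤29, risk 3≤9, benefit score 87≥39).
F: not dominated (best benefit score).
G: dominated by F (time 25≤30, risk 6≤6, benefit score 91≥89).
H: dominated by A (time 27≤29, risk 3≤5, benefit score 87≥63).
I: dominated by J (time 7≤9, risk 4≤10, benefit score 79≥54).
J: not dominated.

A, C, F, J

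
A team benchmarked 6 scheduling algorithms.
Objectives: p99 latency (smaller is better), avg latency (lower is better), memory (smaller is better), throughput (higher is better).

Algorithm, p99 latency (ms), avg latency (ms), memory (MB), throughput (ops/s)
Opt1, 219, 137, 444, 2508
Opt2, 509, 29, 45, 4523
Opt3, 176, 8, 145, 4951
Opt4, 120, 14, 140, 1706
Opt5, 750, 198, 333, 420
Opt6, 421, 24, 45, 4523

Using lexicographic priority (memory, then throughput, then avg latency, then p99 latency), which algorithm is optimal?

Opt6

First minimize memory: best is 45, kept {Opt2, Opt6}.
Then maximize throughput: best is 4523, kept {Opt2, Opt6}.
Then minimize avg latency: best is 24, kept {Opt6}.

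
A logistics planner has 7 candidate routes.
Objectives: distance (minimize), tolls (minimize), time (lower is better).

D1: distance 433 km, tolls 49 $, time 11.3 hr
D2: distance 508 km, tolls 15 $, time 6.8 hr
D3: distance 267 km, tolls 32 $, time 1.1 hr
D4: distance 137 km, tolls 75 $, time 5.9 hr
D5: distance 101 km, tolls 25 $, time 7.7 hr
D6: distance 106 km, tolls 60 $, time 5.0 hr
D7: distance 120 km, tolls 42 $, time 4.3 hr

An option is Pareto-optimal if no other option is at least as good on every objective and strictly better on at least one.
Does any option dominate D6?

No

D1: worse on distance (433 vs 106).
D2: worse on distance (508 vs 106).
D3: worse on distance (267 vs 106).
D4: worse on distance (137 vs 106).
D5: worse on time (7.7 vs 5.0).
D7: worse on distance (120 vs 106).
No option is at least as good as D6 on every objective and strictly better on one.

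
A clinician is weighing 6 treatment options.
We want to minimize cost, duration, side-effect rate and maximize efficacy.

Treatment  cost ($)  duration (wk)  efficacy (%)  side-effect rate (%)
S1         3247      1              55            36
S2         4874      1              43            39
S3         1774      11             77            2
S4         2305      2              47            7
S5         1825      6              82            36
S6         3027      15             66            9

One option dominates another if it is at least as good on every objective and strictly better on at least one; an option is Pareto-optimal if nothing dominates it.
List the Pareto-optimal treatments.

S1: not dominated.
S2: dominated by S1 (cost 3247≤4874, duration 1≤1, efficacy 55≥43, side-effect rate 36≤39).
S3: not dominated (best cost).
S4: not dominated.
S5: not dominated (best efficacy).
S6: dominated by S3 (cost 1774≤3027, duration 11≤15, efficacy 77≥66, side-effect rate 2≤9).

S1, S3, S4, S5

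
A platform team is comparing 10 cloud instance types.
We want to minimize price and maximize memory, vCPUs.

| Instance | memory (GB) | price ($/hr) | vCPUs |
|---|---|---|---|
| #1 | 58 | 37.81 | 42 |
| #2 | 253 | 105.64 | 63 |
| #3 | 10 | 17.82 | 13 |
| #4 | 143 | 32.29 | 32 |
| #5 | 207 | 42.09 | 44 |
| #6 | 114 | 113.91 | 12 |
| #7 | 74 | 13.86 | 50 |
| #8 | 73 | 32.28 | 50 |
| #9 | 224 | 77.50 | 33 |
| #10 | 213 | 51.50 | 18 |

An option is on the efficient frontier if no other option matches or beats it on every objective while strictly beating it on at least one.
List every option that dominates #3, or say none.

#7

#7: memory 74≥10, price 13.86≤17.82, vCPUs 50≥13 — dominates #3.
Others (#1, #2, #4, #5, #6, #8, #9, #10) are each worse than #3 on at least one objective.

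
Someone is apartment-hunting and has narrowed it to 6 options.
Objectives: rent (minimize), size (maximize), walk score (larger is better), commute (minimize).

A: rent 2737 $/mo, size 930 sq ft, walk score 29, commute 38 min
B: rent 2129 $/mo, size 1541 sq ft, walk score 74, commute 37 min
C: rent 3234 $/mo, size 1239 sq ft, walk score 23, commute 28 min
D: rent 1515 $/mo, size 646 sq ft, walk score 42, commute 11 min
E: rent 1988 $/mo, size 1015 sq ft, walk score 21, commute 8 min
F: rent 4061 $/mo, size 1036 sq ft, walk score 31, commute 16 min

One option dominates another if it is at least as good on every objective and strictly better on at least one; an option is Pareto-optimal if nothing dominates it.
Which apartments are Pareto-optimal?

B, C, D, E, F

A: dominated by B (rent 2129≤2737, size 1541≥930, walk score 74≥29, commute 37≤38).
B: not dominated (best size).
C: not dominated.
D: not dominated (best rent).
E: not dominated (best commute).
F: not dominated.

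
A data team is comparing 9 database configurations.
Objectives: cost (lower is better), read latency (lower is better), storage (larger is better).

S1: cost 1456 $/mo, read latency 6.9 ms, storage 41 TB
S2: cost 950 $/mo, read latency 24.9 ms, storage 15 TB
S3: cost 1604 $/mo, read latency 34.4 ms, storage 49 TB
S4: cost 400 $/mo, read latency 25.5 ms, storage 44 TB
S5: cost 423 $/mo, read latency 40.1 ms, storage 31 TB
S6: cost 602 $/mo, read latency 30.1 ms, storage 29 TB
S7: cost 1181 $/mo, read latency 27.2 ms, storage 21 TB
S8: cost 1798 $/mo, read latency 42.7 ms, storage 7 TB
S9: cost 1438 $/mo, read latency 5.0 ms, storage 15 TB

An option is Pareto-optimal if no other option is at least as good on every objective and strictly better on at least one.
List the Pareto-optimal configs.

S1: not dominated.
S2: not dominated.
S3: not dominated (best storage).
S4: not dominated (best cost).
S5: dominated by S4 (cost 400≤423, read latency 25.5≤40.1, storage 44≥31).
S6: dominated by S4 (cost 400≤602, read latency 25.5≤30.1, storage 44≥29).
S7: dominated by S4 (cost 400≤1181, read latency 25.5≤27.2, storage 44≥21).
S8: dominated by S1 (cost 1456≤1798, read latency 6.9≤42.7, storage 41≥7).
S9: not dominated (best read latency).

S1, S2, S3, S4, S9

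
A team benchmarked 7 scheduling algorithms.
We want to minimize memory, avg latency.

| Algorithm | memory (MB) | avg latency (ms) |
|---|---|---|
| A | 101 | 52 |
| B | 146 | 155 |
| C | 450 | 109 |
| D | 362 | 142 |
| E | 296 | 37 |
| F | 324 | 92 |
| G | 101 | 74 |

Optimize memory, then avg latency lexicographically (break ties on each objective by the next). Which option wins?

A

First minimize memory: best is 101, kept {A, G}.
Then minimize avg latency: best is 52, kept {A}.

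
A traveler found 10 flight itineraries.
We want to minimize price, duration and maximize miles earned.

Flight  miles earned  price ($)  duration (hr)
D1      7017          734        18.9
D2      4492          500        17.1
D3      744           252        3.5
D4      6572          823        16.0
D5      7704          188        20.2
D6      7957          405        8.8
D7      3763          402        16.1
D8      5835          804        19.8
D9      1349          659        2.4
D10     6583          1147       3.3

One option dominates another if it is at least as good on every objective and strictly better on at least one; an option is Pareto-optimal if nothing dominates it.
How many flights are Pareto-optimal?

6

D1: dominated by D6 (miles earned 7957≥7017, price 405≤734, duration 8.8≤18.9).
D2: dominated by D6 (miles earned 7957≥4492, price 405≤500, duration 8.8≤17.1).
D3: not dominated.
D4: dominated by D6 (miles earned 7957≥6572, price 405≤823, duration 8.8≤16.0).
D5: not dominated (best price).
D6: not dominated (best miles earned).
D7: not dominated.
D8: dominated by D1 (miles earned 7017≥5835, price 734≤804, duration 18.9≤19.8).
D9: not dominated (best duration).
D10: not dominated.
Pareto-optimal: D3, D5, D6, D7, D9, D10 → 6.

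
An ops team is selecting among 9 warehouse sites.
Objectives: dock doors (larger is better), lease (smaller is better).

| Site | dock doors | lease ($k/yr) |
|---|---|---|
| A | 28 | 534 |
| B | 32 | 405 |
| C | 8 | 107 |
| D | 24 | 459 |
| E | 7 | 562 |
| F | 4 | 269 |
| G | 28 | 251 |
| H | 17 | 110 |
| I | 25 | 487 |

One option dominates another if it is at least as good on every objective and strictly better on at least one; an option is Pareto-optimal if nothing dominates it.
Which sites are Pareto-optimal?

A: dominated by B (dock doors 32≥28, lease 405≤534).
B: not dominated (best dock doors).
C: not dominated (best lease).
D: dominated by B (dock doors 32≥24, lease 405≤459).
E: dominated by A (dock doors 28≥7, lease 534≤562).
F: dominated by C (dock doors 8≥4, lease 107≤269).
G: not dominated.
H: not dominated.
I: dominated by B (dock doors 32≥25, lease 405≤487).

B, C, G, H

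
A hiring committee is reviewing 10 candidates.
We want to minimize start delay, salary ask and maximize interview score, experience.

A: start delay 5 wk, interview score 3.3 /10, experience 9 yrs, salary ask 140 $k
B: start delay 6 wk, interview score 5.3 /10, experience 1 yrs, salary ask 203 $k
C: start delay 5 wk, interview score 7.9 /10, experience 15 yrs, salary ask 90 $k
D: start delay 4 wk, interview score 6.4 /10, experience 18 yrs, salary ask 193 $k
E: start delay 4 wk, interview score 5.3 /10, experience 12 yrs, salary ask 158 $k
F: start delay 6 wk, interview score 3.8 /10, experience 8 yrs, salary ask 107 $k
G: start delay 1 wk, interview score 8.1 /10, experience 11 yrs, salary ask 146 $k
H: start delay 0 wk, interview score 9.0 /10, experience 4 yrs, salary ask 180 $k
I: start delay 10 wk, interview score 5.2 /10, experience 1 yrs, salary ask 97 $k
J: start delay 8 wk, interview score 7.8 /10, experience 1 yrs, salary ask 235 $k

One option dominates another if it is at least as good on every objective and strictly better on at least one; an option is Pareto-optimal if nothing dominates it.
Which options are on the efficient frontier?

C, D, E, G, H

A: dominated by C (start delay 5≤5, interview score 7.9≥3.3, experience 15≥9, salary ask 90≤140).
B: dominated by C (start delay 5≤6, interview score 7.9≥5.3, experience 15≥1, salary ask 90≤203).
C: not dominated (best salary ask).
D: not dominated (best experience).
E: not dominated.
F: dominated by C (start delay 5≤6, interview score 7.9≥3.8, experience 15≥8, salary ask 90≤107).
G: not dominated.
H: not dominated (best start delay).
I: dominated by C (start delay 5≤10, interview score 7.9≥5.2, experience 15≥1, salary ask 90≤97).
J: dominated by C (start delay 5≤8, interview score 7.9≥7.8, experience 15≥1, salary ask 90≤235).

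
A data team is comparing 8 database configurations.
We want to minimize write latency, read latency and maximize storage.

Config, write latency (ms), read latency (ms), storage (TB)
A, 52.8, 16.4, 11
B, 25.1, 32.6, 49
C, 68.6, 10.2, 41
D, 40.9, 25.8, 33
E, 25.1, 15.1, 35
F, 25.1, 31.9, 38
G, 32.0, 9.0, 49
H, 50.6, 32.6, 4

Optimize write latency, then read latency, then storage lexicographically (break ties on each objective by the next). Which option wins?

E

First minimize write latency: best is 25.1, kept {B, E, F}.
Then minimize read latency: best is 15.1, kept {E}.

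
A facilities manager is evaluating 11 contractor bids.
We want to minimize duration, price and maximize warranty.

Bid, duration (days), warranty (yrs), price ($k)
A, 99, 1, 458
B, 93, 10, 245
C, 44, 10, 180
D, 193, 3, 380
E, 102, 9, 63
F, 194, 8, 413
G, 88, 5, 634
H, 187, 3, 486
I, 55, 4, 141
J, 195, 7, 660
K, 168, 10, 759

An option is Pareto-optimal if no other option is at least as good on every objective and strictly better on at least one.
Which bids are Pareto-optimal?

C, E, I

A: dominated by B (duration 93≤99, warranty 10≥1, price 245≤458).
B: dominated by C (duration 44≤93, warranty 10≥10, price 180≤245).
C: not dominated (best duration).
D: dominated by B (duration 93≤193, warranty 10≥3, price 245≤380).
E: not dominated (best price).
F: dominated by B (duration 93≤194, warranty 10≥8, price 245≤413).
G: dominated by C (duration 44≤88, warranty 10≥5, price 180≤634).
H: dominated by B (duration 93≤187, warranty 10≥3, price 245≤486).
I: not dominated.
J: dominated by B (duration 93≤195, warranty 10≥7, price 245≤660).
K: dominated by B (duration 93≤168, warranty 10≥10, price 245≤759).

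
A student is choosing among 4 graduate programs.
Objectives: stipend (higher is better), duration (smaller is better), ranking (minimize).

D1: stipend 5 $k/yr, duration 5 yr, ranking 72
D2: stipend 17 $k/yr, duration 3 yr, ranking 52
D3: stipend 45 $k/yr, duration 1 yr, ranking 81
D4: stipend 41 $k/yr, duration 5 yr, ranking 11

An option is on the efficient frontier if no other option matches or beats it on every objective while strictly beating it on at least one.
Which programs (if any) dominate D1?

D2, D4

D2: stipend 17≥5, duration 3≤5, ranking 52≤72 — dominates D1.
D4: stipend 41≥5, duration 5≤5, ranking 11≤72 — dominates D1.
Others (D3) are each worse than D1 on at least one objective.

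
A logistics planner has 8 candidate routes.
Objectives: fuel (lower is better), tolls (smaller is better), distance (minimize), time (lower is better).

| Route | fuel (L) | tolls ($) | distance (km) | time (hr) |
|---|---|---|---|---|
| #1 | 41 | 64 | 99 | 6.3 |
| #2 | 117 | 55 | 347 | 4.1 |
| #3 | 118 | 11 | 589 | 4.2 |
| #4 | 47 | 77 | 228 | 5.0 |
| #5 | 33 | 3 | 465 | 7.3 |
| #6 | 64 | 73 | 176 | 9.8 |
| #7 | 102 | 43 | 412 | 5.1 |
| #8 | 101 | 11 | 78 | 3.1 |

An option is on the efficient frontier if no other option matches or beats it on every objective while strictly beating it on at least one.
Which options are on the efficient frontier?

#1, #4, #5, #8

#1: not dominated.
#2: dominated by #8 (fuel 101≤117, tolls 11≤55, distance 78≤347, time 3.1≤4.1).
#3: dominated by #8 (fuel 101≤118, tolls 11≤11, distance 78≤589, time 3.1≤4.2).
#4: not dominated.
#5: not dominated (best fuel).
#6: dominated by #1 (fuel 41≤64, tolls 64≤73, distance 99≤176, time 6.3≤9.8).
#7: dominated by #8 (fuel 101≤102, tolls 11≤43, distance 78≤412, time 3.1≤5.1).
#8: not dominated (best distance).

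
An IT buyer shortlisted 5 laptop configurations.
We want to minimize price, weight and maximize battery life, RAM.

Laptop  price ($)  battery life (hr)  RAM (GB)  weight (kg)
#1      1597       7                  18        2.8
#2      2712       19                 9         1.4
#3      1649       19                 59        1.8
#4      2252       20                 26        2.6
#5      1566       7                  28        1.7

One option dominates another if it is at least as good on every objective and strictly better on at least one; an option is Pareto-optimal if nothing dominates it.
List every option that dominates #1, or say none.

#5

#5: price 1566≤1597, battery life 7≥7, RAM 28≥18, weight 1.7≤2.8 — dominates #1.
Others (#2, #3, #4) are each worse than #1 on at least one objective.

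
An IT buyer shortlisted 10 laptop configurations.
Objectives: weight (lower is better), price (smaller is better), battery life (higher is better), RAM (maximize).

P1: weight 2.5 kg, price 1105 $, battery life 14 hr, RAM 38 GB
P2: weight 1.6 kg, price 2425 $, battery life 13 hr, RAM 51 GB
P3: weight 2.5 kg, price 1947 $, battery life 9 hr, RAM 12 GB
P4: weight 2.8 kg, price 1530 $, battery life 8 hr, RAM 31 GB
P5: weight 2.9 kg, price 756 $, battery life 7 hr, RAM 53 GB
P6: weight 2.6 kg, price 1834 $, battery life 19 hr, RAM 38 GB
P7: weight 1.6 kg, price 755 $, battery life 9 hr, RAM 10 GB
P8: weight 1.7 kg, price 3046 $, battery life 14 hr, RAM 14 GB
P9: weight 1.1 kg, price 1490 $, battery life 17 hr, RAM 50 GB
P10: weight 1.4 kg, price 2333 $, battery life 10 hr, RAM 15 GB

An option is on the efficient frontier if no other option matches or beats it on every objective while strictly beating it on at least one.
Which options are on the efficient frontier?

P1: not dominated.
P2: not dominated.
P3: dominated by P1 (weight 2.5≤2.5, price 1105≤1947, battery life 14≥9, RAM 38≥12).
P4: dominated by P1 (weight 2.5≤2.8, price 1105≤1530, battery life 14≥8, RAM 38≥31).
P5: not dominated (best RAM).
P6: not dominated (best battery life).
P7: not dominated (best price).
P8: dominated by P9 (weight 1.1≤1.7, price 1490≤3046, battery life 17≥14, RAM 50≥14).
P9: not dominated (best weight).
P10: dominated by P9 (weight 1.1≤1.4, price 1490≤2333, battery life 17≥10, RAM 50≥15).

P1, P2, P5, P6, P7, P9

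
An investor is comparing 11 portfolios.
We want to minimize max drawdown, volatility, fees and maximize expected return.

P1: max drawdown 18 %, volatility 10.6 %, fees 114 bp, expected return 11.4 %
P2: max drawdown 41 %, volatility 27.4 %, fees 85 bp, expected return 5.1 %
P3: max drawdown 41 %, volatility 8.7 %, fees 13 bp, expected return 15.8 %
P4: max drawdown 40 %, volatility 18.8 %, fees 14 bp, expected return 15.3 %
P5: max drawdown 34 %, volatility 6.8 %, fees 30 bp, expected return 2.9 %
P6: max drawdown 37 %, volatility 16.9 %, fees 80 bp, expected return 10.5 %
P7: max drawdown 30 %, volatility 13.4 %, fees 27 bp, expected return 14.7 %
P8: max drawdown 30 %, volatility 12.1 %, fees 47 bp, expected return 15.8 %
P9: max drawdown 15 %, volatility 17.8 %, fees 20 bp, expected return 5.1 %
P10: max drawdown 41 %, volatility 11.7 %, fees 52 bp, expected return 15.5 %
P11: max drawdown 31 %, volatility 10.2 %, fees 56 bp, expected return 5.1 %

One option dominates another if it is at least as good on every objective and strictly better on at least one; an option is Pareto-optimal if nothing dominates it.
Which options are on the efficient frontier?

P1: not dominated.
P2: dominated by P3 (max drawdown 41≤41, volatility 8.7≤27.4, fees 13≤85, expected return 15.8≥5.1).
P3: not dominated (best fees).
P4: not dominated.
P5: not dominated (best volatility).
P6: dominated by P7 (max drawdown 30≤37, volatility 13.4≤16.9, fees 27≤80, expected return 14.7≥10.5).
P7: not dominated.
P8: not dominated.
P9: not dominated (best max drawdown).
P10: dominated by P3 (max drawdown 41≤41, volatility 8.7≤11.7, fees 13≤52, expected return 15.8≥15.5).
P11: not dominated.

P1, P3, P4, P5, P7, P8, P9, P11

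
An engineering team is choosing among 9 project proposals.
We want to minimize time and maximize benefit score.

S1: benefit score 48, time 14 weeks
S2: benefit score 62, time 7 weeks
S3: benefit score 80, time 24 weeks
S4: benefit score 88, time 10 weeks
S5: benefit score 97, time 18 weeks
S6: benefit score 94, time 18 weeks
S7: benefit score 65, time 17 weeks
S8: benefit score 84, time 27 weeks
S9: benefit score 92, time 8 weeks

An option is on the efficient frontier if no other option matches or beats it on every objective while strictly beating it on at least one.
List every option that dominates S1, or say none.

S2: benefit score 62≥48, time 7≤14 — dominates S1.
S4: benefit score 88≥48, time 10≤14 — dominates S1.
S9: benefit score 92≥48, time 8≤14 — dominates S1.
Others (S3, S5, S6, S7, S8) are each worse than S1 on at least one objective.

S2, S4, S9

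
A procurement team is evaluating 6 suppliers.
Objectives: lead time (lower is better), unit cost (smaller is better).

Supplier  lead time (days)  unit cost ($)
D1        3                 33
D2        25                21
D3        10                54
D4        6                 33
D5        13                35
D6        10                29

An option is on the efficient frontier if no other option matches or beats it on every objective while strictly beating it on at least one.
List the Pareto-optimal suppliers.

D1, D2, D6

D1: not dominated (best lead time).
D2: not dominated (best unit cost).
D3: dominated by D1 (lead time 3≤10, unit cost 33≤54).
D4: dominated by D1 (lead time 3≤6, unit cost 33≤33).
D5: dominated by D1 (lead time 3≤13, unit cost 33≤35).
D6: not dominated.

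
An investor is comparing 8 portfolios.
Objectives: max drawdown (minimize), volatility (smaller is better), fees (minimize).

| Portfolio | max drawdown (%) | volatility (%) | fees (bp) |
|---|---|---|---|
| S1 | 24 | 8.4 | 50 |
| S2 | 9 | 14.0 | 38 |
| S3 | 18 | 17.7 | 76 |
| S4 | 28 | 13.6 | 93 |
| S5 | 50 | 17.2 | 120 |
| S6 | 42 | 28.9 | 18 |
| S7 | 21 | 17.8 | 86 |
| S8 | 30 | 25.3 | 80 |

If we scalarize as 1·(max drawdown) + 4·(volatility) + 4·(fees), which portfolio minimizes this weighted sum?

S1: 1·24 + 4·8.4 + 4·50 = 257.6
S2: 1·9 + 4·14.0 + 4·38 = 217.0
S3: 1·18 + 4·17.7 + 4·76 = 392.8
S4: 1·28 + 4·13.6 + 4·93 = 454.4
S5: 1·50 + 4·17.2 + 4·120 = 598.8
S6: 1·42 + 4·28.9 + 4·18 = 229.6
S7: 1·21 + 4·17.8 + 4·86 = 436.2
S8: 1·30 + 4·25.3 + 4·80 = 451.2
Lowest: S2 at 217.0.

S2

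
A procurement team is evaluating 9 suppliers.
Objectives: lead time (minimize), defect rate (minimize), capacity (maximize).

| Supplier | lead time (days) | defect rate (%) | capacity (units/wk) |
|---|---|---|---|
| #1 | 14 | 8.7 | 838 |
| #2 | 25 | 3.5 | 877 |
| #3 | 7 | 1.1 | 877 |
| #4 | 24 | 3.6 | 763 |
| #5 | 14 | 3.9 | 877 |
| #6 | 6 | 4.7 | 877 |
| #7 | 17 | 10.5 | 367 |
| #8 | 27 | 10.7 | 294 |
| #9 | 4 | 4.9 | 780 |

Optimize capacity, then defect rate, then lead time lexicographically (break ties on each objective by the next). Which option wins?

First maximize capacity: best is 877, kept {#2, #3, #5, #6}.
Then minimize defect rate: best is 1.1, kept {#3}.

#3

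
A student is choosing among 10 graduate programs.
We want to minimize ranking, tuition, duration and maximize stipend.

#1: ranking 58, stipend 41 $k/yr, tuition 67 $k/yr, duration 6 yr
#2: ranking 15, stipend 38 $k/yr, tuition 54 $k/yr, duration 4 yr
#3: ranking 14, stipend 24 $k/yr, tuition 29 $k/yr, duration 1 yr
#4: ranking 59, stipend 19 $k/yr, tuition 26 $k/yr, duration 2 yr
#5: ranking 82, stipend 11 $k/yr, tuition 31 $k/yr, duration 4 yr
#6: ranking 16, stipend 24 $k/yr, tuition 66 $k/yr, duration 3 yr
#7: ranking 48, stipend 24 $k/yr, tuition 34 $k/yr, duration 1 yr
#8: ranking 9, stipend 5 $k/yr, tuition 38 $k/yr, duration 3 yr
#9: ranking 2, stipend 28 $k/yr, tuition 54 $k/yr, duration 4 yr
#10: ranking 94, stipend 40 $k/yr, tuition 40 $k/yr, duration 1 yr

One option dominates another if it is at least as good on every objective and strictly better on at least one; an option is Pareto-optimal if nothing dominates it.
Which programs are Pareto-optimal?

#1: not dominated (best stipend).
#2: not dominated.
#3: not dominated.
#4: not dominated (best tuition).
#5: dominated by #3 (ranking 14≤82, stipend 24≥11, tuition 29≤31, duration 1≤4).
#6: dominated by #3 (ranking 14≤16, stipend 24≥24, tuition 29≤66, duration 1≤3).
#7: dominated by #3 (ranking 14≤48, stipend 24≥24, tuition 29≤34, duration 1≤1).
#8: not dominated.
#9: not dominated (best ranking).
#10: not dominated.

#1, #2, #3, #4, #8, #9, #10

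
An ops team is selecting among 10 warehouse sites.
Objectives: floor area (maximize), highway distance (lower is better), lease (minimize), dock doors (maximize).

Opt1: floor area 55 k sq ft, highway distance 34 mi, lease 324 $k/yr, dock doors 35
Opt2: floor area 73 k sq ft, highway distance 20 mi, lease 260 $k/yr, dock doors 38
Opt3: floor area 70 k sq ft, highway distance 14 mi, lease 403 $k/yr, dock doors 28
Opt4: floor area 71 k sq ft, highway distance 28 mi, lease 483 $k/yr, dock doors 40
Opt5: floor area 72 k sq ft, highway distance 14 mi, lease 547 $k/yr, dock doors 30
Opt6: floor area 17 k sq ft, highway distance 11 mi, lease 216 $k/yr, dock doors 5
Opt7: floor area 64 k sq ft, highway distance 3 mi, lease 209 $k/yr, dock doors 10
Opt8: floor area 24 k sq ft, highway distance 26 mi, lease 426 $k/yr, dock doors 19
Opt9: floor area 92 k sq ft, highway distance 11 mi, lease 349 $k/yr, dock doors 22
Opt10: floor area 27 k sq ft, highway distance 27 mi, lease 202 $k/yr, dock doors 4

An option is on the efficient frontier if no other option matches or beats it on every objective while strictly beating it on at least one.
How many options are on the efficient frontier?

7

Opt1: dominated by Opt2 (floor area 73≥55, highway distance 20≤34, lease 260≤324, dock doors 38≥35).
Opt2: not dominated.
Opt3: not dominated.
Opt4: not dominated (best dock doors).
Opt5: not dominated.
Opt6: dominated by Opt7 (floor area 64≥17, highway distance 3≤11, lease 209≤216, dock doors 10≥5).
Opt7: not dominated (best highway distance).
Opt8: dominated by Opt2 (floor area 73≥24, highway distance 20≤26, lease 260≤426, dock doors 38≥19).
Opt9: not dominated (best floor area).
Opt10: not dominated (best lease).
Pareto-optimal: Opt2, Opt3, Opt4, Opt5, Opt7, Opt9, Opt10 → 7.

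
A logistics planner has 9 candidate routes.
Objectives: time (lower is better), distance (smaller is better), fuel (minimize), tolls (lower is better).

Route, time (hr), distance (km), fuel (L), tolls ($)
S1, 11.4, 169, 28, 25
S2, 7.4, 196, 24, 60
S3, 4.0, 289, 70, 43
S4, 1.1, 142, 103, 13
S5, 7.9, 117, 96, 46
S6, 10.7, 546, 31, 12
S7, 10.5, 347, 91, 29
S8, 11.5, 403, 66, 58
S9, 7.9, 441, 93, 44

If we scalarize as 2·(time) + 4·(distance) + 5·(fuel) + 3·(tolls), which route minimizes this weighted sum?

S1: 2·11.4 + 4·169 + 5·28 + 3·25 = 913.8
S2: 2·7.4 + 4·196 + 5·24 + 3·60 = 1098.8
S3: 2·4.0 + 4·289 + 5·70 + 3·43 = 1643.0
S4: 2·1.1 + 4·142 + 5·103 + 3·13 = 1124.2
S5: 2·7.9 + 4·117 + 5·96 + 3·46 = 1101.8
S6: 2·10.7 + 4·546 + 5·31 + 3·12 = 2396.4
S7: 2·10.5 + 4·347 + 5·91 + 3·29 = 1951.0
S8: 2·11.5 + 4·403 + 5·66 + 3·58 = 2139.0
S9: 2·7.9 + 4·441 + 5·93 + 3·44 = 2376.8
Lowest: S1 at 913.8.

S1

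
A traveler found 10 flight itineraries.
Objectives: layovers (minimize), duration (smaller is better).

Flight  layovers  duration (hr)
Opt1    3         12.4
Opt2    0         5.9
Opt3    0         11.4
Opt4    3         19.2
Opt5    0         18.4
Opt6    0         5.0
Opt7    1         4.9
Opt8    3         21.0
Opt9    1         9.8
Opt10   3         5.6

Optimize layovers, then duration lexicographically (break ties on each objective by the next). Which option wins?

Opt6

First minimize layovers: best is 0, kept {Opt2, Opt3, Opt5, Opt6}.
Then minimize duration: best is 5.0, kept {Opt6}.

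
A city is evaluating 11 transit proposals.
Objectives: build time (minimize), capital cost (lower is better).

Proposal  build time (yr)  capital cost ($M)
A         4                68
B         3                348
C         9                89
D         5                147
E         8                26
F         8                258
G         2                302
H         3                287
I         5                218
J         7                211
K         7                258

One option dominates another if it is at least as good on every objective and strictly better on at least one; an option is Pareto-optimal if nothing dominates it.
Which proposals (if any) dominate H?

none

A: worse on build time (4 vs 3).
B: worse on capital cost (348 vs 287).
C: worse on build time (9 vs 3).
D: worse on build time (5 vs 3).
E: worse on build time (8 vs 3).
F: worse on build time (8 vs 3).
G: worse on capital cost (302 vs 287).
I: worse on build time (5 vs 3).
J: worse on build time (7 vs 3).
K: worse on build time (7 vs 3).
No option dominates H.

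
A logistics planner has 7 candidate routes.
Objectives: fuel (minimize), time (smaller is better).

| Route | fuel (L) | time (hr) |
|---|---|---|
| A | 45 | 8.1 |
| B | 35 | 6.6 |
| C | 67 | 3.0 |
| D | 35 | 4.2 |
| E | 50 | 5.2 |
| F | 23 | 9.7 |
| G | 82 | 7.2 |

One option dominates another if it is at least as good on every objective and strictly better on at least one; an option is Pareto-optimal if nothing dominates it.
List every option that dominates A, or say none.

B: fuel 35≤45, time 6.6≤8.1 — dominates A.
D: fuel 35≤45, time 4.2≤8.1 — dominates A.
Others (C, E, F, G) are each worse than A on at least one objective.

B, D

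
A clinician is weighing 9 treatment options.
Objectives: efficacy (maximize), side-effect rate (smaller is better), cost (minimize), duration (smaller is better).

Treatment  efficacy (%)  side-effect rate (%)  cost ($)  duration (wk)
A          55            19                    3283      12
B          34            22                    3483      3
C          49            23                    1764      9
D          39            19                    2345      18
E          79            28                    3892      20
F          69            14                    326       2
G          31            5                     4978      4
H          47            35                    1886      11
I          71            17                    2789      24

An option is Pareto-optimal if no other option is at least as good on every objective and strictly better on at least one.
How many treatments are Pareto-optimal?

4

A: dominated by F (efficacy 69≥55, side-effect rate 14≤19, cost 326≤3283, duration 2≤12).
B: dominated by F (efficacy 69≥34, side-effect rate 14≤22, cost 326≤3483, duration 2≤3).
C: dominated by F (efficacy 69≥49, side-effect rate 14≤23, cost 326≤1764, duration 2≤9).
D: dominated by F (efficacy 69≥39, side-effect rate 14≤19, cost 326≤2345, duration 2≤18).
E: not dominated (best efficacy).
F: not dominated (best cost).
G: not dominated (best side-effect rate).
H: dominated by C (efficacy 49≥47, side-effect rate 23≤35, cost 1764≤1886, duration 9≤11).
I: not dominated.
Pareto-optimal: E, F, G, I → 4.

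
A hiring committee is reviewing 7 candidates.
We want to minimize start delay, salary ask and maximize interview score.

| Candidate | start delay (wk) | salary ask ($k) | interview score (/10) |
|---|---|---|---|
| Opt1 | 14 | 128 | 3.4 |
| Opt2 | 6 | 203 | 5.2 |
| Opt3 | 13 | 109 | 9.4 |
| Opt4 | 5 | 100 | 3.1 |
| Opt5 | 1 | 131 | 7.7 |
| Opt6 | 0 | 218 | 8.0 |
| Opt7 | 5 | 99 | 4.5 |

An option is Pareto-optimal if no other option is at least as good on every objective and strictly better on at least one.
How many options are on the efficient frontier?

Opt1: dominated by Opt3 (start delay 13≤14, salary ask 109≤128, interview score 9.4≥3.4).
Opt2: dominated by Opt5 (start delay 1≤6, salary ask 131≤203, interview score 7.7≥5.2).
Opt3: not dominated (best interview score).
Opt4: dominated by Opt7 (start delay 5≤5, salary ask 99≤100, interview score 4.5≥3.1).
Opt5: not dominated.
Opt6: not dominated (best start delay).
Opt7: not dominated (best salary ask).
Pareto-optimal: Opt3, Opt5, Opt6, Opt7 → 4.

4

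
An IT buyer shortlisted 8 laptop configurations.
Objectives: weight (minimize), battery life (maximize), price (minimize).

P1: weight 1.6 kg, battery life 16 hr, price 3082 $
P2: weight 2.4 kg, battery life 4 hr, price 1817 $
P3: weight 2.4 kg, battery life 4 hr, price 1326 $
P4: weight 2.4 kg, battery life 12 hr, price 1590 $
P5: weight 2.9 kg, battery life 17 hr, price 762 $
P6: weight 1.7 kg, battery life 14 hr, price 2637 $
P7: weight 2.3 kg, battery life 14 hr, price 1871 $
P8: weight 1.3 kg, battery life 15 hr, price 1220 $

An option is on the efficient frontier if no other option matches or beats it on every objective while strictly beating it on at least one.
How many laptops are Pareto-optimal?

3

P1: not dominated.
P2: dominated by P3 (weight 2.4≤2.4, battery life 4≥4, price 1326≤1817).
P3: dominated by P8 (weight 1.3≤2.4, battery life 15≥4, price 1220≤1326).
P4: dominated by P8 (weight 1.3≤2.4, battery life 15≥12, price 1220≤1590).
P5: not dominated (best battery life).
P6: dominated by P8 (weight 1.3≤1.7, battery life 15≥14, price 1220≤2637).
P7: dominated by P8 (weight 1.3≤2.3, battery life 15≥14, price 1220≤1871).
P8: not dominated (best weight).
Pareto-optimal: P1, P5, P8 → 3.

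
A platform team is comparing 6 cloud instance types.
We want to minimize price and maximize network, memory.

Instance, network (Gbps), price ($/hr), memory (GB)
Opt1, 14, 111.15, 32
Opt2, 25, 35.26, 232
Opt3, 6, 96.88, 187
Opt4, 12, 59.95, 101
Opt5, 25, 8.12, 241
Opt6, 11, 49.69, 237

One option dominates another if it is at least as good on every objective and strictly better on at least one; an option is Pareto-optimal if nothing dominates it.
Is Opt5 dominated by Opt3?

Opt3 vs Opt5: Opt3 is worse on network (6 vs 25), so it does not dominate Opt5.

No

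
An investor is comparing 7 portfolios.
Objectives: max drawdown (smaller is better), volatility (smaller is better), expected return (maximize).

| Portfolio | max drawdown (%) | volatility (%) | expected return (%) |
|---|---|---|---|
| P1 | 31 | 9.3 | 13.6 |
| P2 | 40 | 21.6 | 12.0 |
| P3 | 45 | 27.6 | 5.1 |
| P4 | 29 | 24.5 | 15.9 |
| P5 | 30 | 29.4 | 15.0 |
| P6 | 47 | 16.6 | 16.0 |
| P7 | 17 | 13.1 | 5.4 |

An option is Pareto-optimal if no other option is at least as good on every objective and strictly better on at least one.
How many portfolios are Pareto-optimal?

4

P1: not dominated (best volatility).
P2: dominated by P1 (max drawdown 31≤40, volatility 9.3≤21.6, expected return 13.6≥12.0).
P3: dominated by P1 (max drawdown 31≤45, volatility 9.3≤27.6, expected return 13.6≥5.1).
P4: not dominated.
P5: dominated by P4 (max drawdown 29≤30, volatility 24.5≤29.4, expected return 15.9≥15.0).
P6: not dominated (best expected return).
P7: not dominated (best max drawdown).
Pareto-optimal: P1, P4, P6, P7 → 4.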